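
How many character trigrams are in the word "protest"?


Word: "protest" (length 7)
Number of 3-grams = length - 3 + 1 = 7 - 3 + 1
= 5


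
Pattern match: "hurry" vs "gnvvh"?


Pattern of "hurry": [0, 1, 2, 2, 3]
Pattern of "gnvvh": [0, 1, 2, 2, 3]
Patterns match
Same pattern = Yes


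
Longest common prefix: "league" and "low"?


Word 1: "league"
Word 2: "low"
Comparing from start:
  Pos 0: 'l' == 'l'
  Pos 1: 'e' != 'o' (stop)
LCP = "l" (length 1)


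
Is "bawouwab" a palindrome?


Word: "bawouwab"
Reversed: "bawuowab"
Forward == Backward? bawouwab != bawuowab
Palindrome = No


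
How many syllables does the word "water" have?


Word: "water"
Syllable breakdown: wa | ter
Counting: 2 parts
= 2 syllables


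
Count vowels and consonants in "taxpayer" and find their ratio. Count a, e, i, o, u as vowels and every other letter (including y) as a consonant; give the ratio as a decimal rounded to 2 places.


Word: "taxpayer"
Vowels (a,e,i,o,u): 3
Consonants: 5
Ratio = 3/5
= 0.60


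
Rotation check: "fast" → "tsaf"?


Word: "fast", Candidate: "tsaf"
Method: check if candidate is substring of word+word
"fastfast" contains "tsaf"? No
Is rotation = No


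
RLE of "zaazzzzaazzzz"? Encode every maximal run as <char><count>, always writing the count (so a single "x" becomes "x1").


String: "zaazzzzaazzzz"
Scanning for consecutive runs:
  'z' x 1
  'a' x 2
  'z' x 4
  'a' x 2
  'z' x 4
RLE = "z1a2z4a2z4"


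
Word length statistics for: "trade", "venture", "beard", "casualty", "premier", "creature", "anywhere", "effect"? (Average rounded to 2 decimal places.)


Lengths: "trade"=5, "venture"=7, "beard"=5, "casualty"=8, "premier"=7, "creature"=8, "anywhere"=8, "effect"=6
Sum = 54, Count = 8
Average = 54/8 = 6.75
= avg=6.75, min=5, max=8


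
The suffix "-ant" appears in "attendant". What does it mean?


Suffix: -ant
Example: attendant = attend + -ant
Meaning = one who / that which


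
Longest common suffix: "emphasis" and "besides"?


Word 1: "emphasis"
Word 2: "besides"
Comparing from end:
  Pos -1: 's' == 's'
  Pos -2: 'i' != 'e' (stop)
LCS = "s" (length 1)


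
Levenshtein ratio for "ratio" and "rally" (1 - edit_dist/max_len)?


Word 1: "ratio" (length 5)
Word 2: "rally" (length 5)
One optimal edit sequence:
  1. keep 'r'
  2. keep 'a'
  3. substitute 't' -> 'l'  (+1)
  4. substitute 'i' -> 'l'  (+1)
  5. substitute 'o' -> 'y'  (+1)
Edit distance = 3
Max length = max(5, 5) = 5
Similarity = 1 - 3/5
= 0.4000


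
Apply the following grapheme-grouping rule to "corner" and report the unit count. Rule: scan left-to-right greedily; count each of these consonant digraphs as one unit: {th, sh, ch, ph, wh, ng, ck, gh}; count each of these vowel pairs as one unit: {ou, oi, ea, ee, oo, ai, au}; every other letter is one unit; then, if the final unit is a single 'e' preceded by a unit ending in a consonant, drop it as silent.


Word: "corner" (6 letters)
Left-to-right scan:
  (1) 'c' (letter)
  (2) 'o' (letter)
  (3) 'r' (letter)
  (4) 'n' (letter)
  (5) 'e' (letter)
  (6) 'r' (letter)
Units from scan: 6
Sound units = 6 units


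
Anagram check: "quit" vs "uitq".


Word 1: "quit" → sorted: iqtu
Word 2: "uitq" → sorted: iqtu
Same letters? iqtu == iqtu
Anagram = Yes


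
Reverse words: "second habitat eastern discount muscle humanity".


Original: "second habitat eastern discount muscle humanity"
Words (1..n): second | habitat | eastern | discount | muscle | humanity
Reversed (n..1): humanity | muscle | discount | eastern | habitat | second
Result = "humanity muscle discount eastern habitat second"


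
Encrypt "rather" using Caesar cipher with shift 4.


Word: "rather"
Shift: 4
Each letter → (letter + shift) mod 26:
  'r' (17) + 4 = 21 → 'v'
  'a' (0) + 4 = 4 → 'e'
  't' (19) + 4 = 23 → 'x'
  'h' (7) + 4 = 11 → 'l'
  'e' (4) + 4 = 8 → 'i'
  'r' (17) + 4 = 21 → 'v'
Result = "vexliv"


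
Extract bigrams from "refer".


Word: "refer" (length 5)
Number of bigrams = 5 - 2 + 1 = 4
  Position 0: "re"
  Position 1: "ef"
  Position 2: "fe"
  Position 3: "er"
Bigrams = "re", "ef", "fe", "er"


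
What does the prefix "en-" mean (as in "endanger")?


Prefix: en-
Example: endanger (en- + danger)
Meaning = cause to / put into


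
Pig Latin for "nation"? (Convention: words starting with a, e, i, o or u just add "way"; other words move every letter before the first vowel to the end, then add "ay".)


Word: "nation"
Starts with consonant(s) → move to end, add 'ay'
Consonant cluster: "n"
Pig Latin = "ationnay"


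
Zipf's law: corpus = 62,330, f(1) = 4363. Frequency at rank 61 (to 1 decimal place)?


Zipf's law: f(r) = f(1) / r
f(1) = 4363
f(61) = 4363 / 61
= 71.5 occurrences


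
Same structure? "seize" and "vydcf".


Pattern of "seize": [0, 1, 2, 3, 1]
Pattern of "vydcf": [0, 1, 2, 3, 4]
Patterns do not match
Same pattern = No


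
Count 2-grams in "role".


Word: "role" (length 4)
Number of 2-grams = length - 2 + 1 = 4 - 2 + 1
= 3


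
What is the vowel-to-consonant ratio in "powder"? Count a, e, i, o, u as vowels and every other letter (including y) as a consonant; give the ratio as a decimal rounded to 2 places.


Word: "powder"
Vowels (a,e,i,o,u): 2
Consonants: 4
Ratio = 2/4
= 0.50


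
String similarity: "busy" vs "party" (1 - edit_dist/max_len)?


Word 1: "busy" (length 4)
Word 2: "party" (length 5)
One optimal edit sequence:
  1. insert 'p'  (+1)
  2. substitute 'b' -> 'a'  (+1)
  3. substitute 'u' -> 'r'  (+1)
  4. substitute 's' -> 't'  (+1)
  5. keep 'y'
Edit distance = 4
Max length = max(4, 5) = 5
Similarity = 1 - 4/5
= 0.2000


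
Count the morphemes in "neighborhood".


Word: "neighborhood"
Morphemes: neighbor / -hood
Each morpheme carries meaning
= 2 morphemes


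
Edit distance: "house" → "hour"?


Word 1: "house" (length 5)
Word 2: "hour" (length 4)
One optimal edit sequence (insert/delete/substitute each cost 1):
  1. keep 'h'
  2. keep 'o'
  3. keep 'u'
  4. delete 's'  (+1)
  5. substitute 'e' -> 'r'  (+1)
Total edit operations: 2
Edit distance = 2


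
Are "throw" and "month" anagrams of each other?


Word 1: "throw" → sorted: hortw
Word 2: "month" → sorted: hmnot
Same letters? hortw != hmnot
Anagram = No


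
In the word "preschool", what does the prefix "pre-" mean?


Prefix: pre-
Example: preschool = pre- + school
Meaning = before


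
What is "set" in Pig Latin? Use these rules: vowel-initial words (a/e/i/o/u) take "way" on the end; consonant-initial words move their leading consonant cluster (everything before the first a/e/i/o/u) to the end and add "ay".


Word: "set"
Starts with consonant(s) → move to end, add 'ay'
Consonant cluster: "s"
Pig Latin = "etsay"


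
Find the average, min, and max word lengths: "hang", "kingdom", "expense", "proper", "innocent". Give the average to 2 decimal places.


Lengths: "hang"=4, "kingdom"=7, "expense"=7, "proper"=6, "innocent"=8
Sum = 32, Count = 5
Average = 32/5 = 6.40
= avg=6.40, min=4, max=8


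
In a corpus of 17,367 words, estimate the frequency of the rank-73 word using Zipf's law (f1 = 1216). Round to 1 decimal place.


Zipf's law: f(r) = f(1) / r
f(1) = 1216
f(73) = 1216 / 73
= 16.7 occurrences


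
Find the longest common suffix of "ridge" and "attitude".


Word 1: "ridge"
Word 2: "attitude"
Comparing from end:
  Pos -1: 'e' == 'e'
  Pos -2: 'g' != 'd' (stop)
LCS = "e" (length 1)


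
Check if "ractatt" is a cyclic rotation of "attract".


Word: "attract", Candidate: "ractatt"
Method: check if candidate is substring of word+word
"attractattract" contains "ractatt"? Yes
Is rotation = Yes


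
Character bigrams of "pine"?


Word: "pine" (length 4)
Number of bigrams = 4 - 2 + 1 = 3
  Position 0: "pi"
  Position 1: "in"
  Position 2: "ne"
Bigrams = "pi", "in", "ne"


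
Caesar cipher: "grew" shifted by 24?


Word: "grew"
Shift: 24
Each letter → (letter + shift) mod 26:
  'g' (6) + 24 = 4 → 'e'
  'r' (17) + 24 = 15 → 'p'
  'e' (4) + 24 = 2 → 'c'
  'w' (22) + 24 = 20 → 'u'
Result = "epcu"


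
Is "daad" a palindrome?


Word: "daad"
Reversed: "daad"
Forward == Backward? daad == daad
Palindrome = Yes


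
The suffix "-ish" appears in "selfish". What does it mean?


Suffix: -ish
Example: selfish (self + -ish)
Meaning = somewhat / having the qualities of


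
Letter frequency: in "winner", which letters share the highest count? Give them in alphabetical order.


Word: "winner"
Letter counts:
  'e': 1
  'i': 1
  'n': 2
  'r': 1
  'w': 1
Maximum count = 2
Most frequent = 'n' (2 times each)


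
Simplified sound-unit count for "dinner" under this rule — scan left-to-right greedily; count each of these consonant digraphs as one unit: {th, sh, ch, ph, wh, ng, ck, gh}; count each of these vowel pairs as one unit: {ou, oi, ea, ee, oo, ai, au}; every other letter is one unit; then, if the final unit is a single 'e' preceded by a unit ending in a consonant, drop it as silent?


Word: "dinner" (6 letters)
Left-to-right scan:
  1. 'd' (letter)
  2. 'i' (letter)
  3. 'n' (letter)
  4. 'n' (letter)
  5. 'e' (letter)
  6. 'r' (letter)
Units from scan: 6
Sound units = 6 units


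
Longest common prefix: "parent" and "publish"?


Word 1: "parent"
Word 2: "publish"
Comparing from start:
  Pos 0: 'p' == 'p'
  Pos 1: 'a' != 'u' (stop)
LCP = "p" (length 1)


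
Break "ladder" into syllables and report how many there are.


Word: "ladder"
Syllable breakdown: lad / der
Counting: 2 parts
= 2 syllables


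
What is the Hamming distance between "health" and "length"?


Comparing character by character (same length = 6):
  Pos 0: 'h' vs 'l' !=
  Pos 1: 'e' vs 'e' =
  Pos 2: 'a' vs 'n' !=
  Pos 3: 'l' vs 'g' !=
  Pos 4: 't' vs 't' =
  Pos 5: 'h' vs 'h' =
Hamming distance = 3


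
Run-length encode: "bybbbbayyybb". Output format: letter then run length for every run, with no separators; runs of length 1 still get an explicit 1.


String: "bybbbbayyybb"
Scanning for consecutive runs:
  'b' x 1
  'y' x 1
  'b' x 4
  'a' x 1
  'y' x 3
  'b' x 2
RLE = "b1y1b4a1y3b2"


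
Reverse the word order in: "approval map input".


Original: "approval map input"
Words (1..n): approval | map | input
Reversed (n..1): input | map | approval
Result = "input map approval"


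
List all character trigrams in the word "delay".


Word: "delay" (length 5)
Number of trigrams = 5 - 3 + 1 = 3
  Position 0: "del"
  Position 1: "ela"
  Position 2: "lay"
Trigrams = "del", "ela", "lay"


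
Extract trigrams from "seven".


Word: "seven" (length 5)
Number of trigrams = 5 - 3 + 1 = 3
  Position 0: "sev"
  Position 1: "eve"
  Position 2: "ven"
Trigrams = "sev", "eve", "ven"


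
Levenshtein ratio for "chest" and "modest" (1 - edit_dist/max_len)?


Word 1: "chest" (length 5)
Word 2: "modest" (length 6)
One optimal edit sequence:
  1. insert 'm'  (+1)
  2. substitute 'c' -> 'o'  (+1)
  3. substitute 'h' -> 'd'  (+1)
  4. keep 'e'
  5. keep 's'
  6. keep 't'
Edit distance = 3
Max length = max(5, 6) = 6
Similarity = 1 - 3/6
= 0.5000


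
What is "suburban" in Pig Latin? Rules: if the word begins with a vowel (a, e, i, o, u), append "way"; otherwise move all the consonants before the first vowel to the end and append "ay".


Word: "suburban"
Starts with consonant(s) → move to end, add 'ay'
Consonant cluster: "s"
Pig Latin = "uburbansay"


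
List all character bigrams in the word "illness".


Word: "illness" (length 7)
Number of bigrams = 7 - 2 + 1 = 6
  Position 0: "il"
  Position 1: "ll"
  Position 2: "ln"
  Position 3: "ne"
  Position 4: "es"
  Position 5: "ss"
Bigrams = "il", "ll", "ln", "ne", "es", "ss"


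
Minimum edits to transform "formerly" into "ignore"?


Word 1: "formerly" (length 8)
Word 2: "ignore" (length 6)
One optimal edit sequence (insert/delete/substitute each cost 1):
  1. delete 'f'  (+1)
  2. substitute 'o' -> 'i'  (+1)
  3. substitute 'r' -> 'g'  (+1)
  4. substitute 'm' -> 'n'  (+1)
  5. substitute 'e' -> 'o'  (+1)
  6. keep 'r'
  7. delete 'l'  (+1)
  8. substitute 'y' -> 'e'  (+1)
Total edit operations: 7
Edit distance = 7


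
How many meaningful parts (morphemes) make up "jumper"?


Word: "jumper"
Morphemes: jump | -er
Each morpheme carries meaning
= 2 morphemes


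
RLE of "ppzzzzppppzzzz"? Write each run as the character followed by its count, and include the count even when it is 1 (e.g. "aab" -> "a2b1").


String: "ppzzzzppppzzzz"
Scanning for consecutive runs:
  'p' x 2
  'z' x 4
  'p' x 4
  'z' x 4
RLE = "p2z4p4z4"


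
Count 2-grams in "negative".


Word: "negative" (length 8)
Number of 2-grams = length - 2 + 1 = 8 - 2 + 1
= 7


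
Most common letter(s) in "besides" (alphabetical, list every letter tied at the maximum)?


Word: "besides"
Letter counts:
  'b': 1
  'd': 1
  'e': 2
  'i': 1
  's': 2
Maximum count = 2
Most frequent = 'e', 's' (2 times each)


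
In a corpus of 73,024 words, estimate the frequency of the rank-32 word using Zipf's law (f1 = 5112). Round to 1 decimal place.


Zipf's law: f(r) = f(1) / r
f(1) = 5112
f(32) = 5112 / 32
= 159.8 occurrences


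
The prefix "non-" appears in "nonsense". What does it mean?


Prefix: non-
Example: nonsense = non- + sense
Meaning = not


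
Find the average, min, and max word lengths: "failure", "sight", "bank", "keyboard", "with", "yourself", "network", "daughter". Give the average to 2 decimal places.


Lengths: "failure"=7, "sight"=5, "bank"=4, "keyboard"=8, "with"=4, "yourself"=8, "network"=7, "daughter"=8
Sum = 51, Count = 8
Average = 51/8 = 6.38
= avg=6.38, min=4, max=8


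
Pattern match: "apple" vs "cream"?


Pattern of "apple": [0, 1, 1, 2, 3]
Pattern of "cream": [0, 1, 2, 3, 4]
Patterns do not match
Same pattern = No


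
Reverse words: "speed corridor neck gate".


Original: "speed corridor neck gate"
Words (1..n): speed | corridor | neck | gate
Reversed (n..1): gate | neck | corridor | speed
Result = "gate neck corridor speed"


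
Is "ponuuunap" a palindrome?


Word: "ponuuunap"
Reversed: "panuuunop"
Forward == Backward? ponuuunap != panuuunop
Palindrome = No


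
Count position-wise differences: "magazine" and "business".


Comparing character by character (same length = 8):
  Pos 0: 'm' vs 'b' !=
  Pos 1: 'a' vs 'u' !=
  Pos 2: 'g' vs 's' !=
  Pos 3: 'a' vs 'i' !=
  Pos 4: 'z' vs 'n' !=
  Pos 5: 'i' vs 'e' !=
  Pos 6: 'n' vs 's' !=
  Pos 7: 'e' vs 's' !=
Hamming distance = 8


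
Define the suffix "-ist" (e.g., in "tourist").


Suffix: -ist
As in: tourist -> tour + -ist
Meaning = one who practices


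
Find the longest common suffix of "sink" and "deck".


Word 1: "sink"
Word 2: "deck"
Comparing from end:
  Pos -1: 'k' == 'k'
  Pos -2: 'n' != 'c' (stop)
LCS = "k" (length 1)


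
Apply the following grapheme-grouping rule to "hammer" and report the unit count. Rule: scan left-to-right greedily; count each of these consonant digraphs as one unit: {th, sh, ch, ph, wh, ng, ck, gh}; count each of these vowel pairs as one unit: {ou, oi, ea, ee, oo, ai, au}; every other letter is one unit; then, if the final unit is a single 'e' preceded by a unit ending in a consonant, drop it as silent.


Word: "hammer" (6 letters)
Left-to-right scan:
  [1] 'h' (letter)
  [2] 'a' (letter)
  [3] 'm' (letter)
  [4] 'm' (letter)
  [5] 'e' (letter)
  [6] 'r' (letter)
Units from scan: 6
Sound units = 6 units


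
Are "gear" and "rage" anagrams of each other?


Word 1: "gear" → sorted: aegr
Word 2: "rage" → sorted: aegr
Same letters? aegr == aegr
Anagram = Yes


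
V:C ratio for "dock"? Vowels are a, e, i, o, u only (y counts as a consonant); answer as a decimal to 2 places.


Word: "dock"
Vowels (a,e,i,o,u): 1
Consonants: 3
Ratio = 1/3
= 0.33


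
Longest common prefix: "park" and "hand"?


Word 1: "park"
Word 2: "hand"
Comparing from start:
  Pos 0: 'p' != 'h' (stop)
LCP = "" (length 0)


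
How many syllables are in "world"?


Word: "world"
Syllable breakdown: world
Counting: 1 part
= 1 syllable


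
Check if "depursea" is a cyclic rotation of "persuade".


Word: "persuade", Candidate: "depursea"
Method: check if candidate is substring of word+word
"persuadepersuade" contains "depursea"? No
Is rotation = No


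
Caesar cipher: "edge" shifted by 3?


Word: "edge"
Shift: 3
Each letter → (letter + shift) mod 26:
  'e' (4) + 3 = 7 → 'h'
  'd' (3) + 3 = 6 → 'g'
  'g' (6) + 3 = 9 → 'j'
  'e' (4) + 3 = 7 → 'h'
Result = "hgjh"


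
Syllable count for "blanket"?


Word: "blanket"
Syllable breakdown: blan-ket
Counting: 2 parts
= 2 syllables


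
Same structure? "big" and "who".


Pattern of "big": [0, 1, 2]
Pattern of "who": [0, 1, 2]
Patterns match
Same pattern = Yes


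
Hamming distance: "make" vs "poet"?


Comparing character by character (same length = 4):
  Pos 0: 'm' vs 'p' !=
  Pos 1: 'a' vs 'o' !=
  Pos 2: 'k' vs 'e' !=
  Pos 3: 'e' vs 't' !=
Hamming distance = 4


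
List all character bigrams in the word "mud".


Word: "mud" (length 3)
Number of bigrams = 3 - 2 + 1 = 2
  Position 0: "mu"
  Position 1: "ud"
Bigrams = "mu", "ud"


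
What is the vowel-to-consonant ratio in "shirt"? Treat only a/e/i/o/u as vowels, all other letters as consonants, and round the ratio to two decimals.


Word: "shirt"
Vowels (a,e,i,o,u): 1
Consonants: 4
Ratio = 1/4
= 0.25


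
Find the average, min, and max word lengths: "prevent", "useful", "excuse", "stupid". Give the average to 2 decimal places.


Lengths: "prevent"=7, "useful"=6, "excuse"=6, "stupid"=6
Sum = 25, Count = 4
Average = 25/4 = 6.25
= avg=6.25, min=6, max=7


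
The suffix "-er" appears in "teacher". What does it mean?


Suffix: -er
As in: teacher -> teach + -er
Meaning = one who / more


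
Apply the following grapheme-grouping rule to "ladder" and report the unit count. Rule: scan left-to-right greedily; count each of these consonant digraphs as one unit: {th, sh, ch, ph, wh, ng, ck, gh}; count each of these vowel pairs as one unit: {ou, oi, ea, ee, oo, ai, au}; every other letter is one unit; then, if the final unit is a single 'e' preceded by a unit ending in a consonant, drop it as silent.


Word: "ladder" (6 letters)
Left-to-right scan:
  (1) 'l' (letter)
  (2) 'a' (letter)
  (3) 'd' (letter)
  (4) 'd' (letter)
  (5) 'e' (letter)
  (6) 'r' (letter)
Units from scan: 6
Sound units = 6 units


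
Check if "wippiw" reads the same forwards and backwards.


Word: "wippiw"
Reversed: "wippiw"
Forward == Backward? wippiw == wippiw
Palindrome = Yes


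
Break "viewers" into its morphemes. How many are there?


Word: "viewers"
Morphemes: view / -er / -s
Each morpheme carries meaning
= 3 morphemes


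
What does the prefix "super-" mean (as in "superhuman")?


Prefix: super-
Example: superhuman (super- + human)
Meaning = above / beyond


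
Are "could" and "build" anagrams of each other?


Word 1: "could" → sorted: cdlou
Word 2: "build" → sorted: bdilu
Same letters? cdlou != bdilu
Anagram = No


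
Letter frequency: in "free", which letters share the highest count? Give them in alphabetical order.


Word: "free"
Letter counts:
  'e': 2
  'f': 1
  'r': 1
Maximum count = 2
Most frequent = 'e' (2 times each)


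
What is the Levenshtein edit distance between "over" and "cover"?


Word 1: "over" (length 4)
Word 2: "cover" (length 5)
One optimal edit sequence (insert/delete/substitute each cost 1):
  1. insert 'c'  (+1)
  2. keep 'o'
  3. keep 'v'
  4. keep 'e'
  5. keep 'r'
Total edit operations: 1
Edit distance = 1


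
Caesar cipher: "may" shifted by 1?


Word: "may"
Shift: 1
Each letter → (letter + shift) mod 26:
  'm' (12) + 1 = 13 → 'n'
  'a' (0) + 1 = 1 → 'b'
  'y' (24) + 1 = 25 → 'z'
Result = "nbz"


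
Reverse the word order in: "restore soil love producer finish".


Original: "restore soil love producer finish"
Words (1..n): restore | soil | love | producer | finish
Reversed (n..1): finish | producer | love | soil | restore
Result = "finish producer love soil restore"


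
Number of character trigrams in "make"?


Word: "make" (length 4)
Number of 3-grams = length - 3 + 1 = 4 - 3 + 1
= 2


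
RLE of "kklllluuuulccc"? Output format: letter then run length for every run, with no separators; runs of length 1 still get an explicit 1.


String: "kklllluuuulccc"
Scanning for consecutive runs:
  'k' x 2
  'l' x 4
  'u' x 4
  'l' x 1
  'c' x 3
RLE = "k2l4u4l1c3"


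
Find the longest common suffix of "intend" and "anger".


Word 1: "intend"
Word 2: "anger"
Comparing from end:
  Pos -1: 'd' != 'r' (stop)
LCS = "" (length 0)


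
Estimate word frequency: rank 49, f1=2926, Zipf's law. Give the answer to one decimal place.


Zipf's law: f(r) = f(1) / r
f(1) = 2926
f(49) = 2926 / 49
= 59.7 occurrences


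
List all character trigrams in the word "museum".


Word: "museum" (length 6)
Number of trigrams = 6 - 3 + 1 = 4
  Position 0: "mus"
  Position 1: "use"
  Position 2: "seu"
  Position 3: "eum"
Trigrams = "mus", "use", "seu", "eum"


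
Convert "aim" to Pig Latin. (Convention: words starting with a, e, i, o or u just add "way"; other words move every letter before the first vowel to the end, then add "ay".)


Word: "aim"
Starts with vowel → add 'way'
Pig Latin = "aimway"


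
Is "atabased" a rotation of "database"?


Word: "database", Candidate: "atabased"
Method: check if candidate is substring of word+word
"databasedatabase" contains "atabased"? Yes
Is rotation = Yes


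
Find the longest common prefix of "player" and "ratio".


Word 1: "player"
Word 2: "ratio"
Comparing from start:
  Pos 0: 'p' != 'r' (stop)
LCP = "" (length 0)


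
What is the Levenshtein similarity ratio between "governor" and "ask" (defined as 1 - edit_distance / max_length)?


Word 1: "governor" (length 8)
Word 2: "ask" (length 3)
One optimal edit sequence:
  1. delete 'g'  (+1)
  2. delete 'o'  (+1)
  3. delete 'v'  (+1)
  4. delete 'e'  (+1)
  5. delete 'r'  (+1)
  6. substitute 'n' -> 'a'  (+1)
  7. substitute 'o' -> 's'  (+1)
  8. substitute 'r' -> 'k'  (+1)
Edit distance = 8
Max length = max(8, 3) = 8
Similarity = 1 - 8/8
= 0.0000


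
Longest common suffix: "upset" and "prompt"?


Word 1: "upset"
Word 2: "prompt"
Comparing from end:
  Pos -1: 't' == 't'
  Pos -2: 'e' != 'p' (stop)
LCS = "t" (length 1)


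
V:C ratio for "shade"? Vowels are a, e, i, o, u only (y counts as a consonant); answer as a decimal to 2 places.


Word: "shade"
Vowels (a,e,i,o,u): 2
Consonants: 3
Ratio = 2/3
= 0.67


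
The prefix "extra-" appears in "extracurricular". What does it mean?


Prefix: extra-
Example: extracurricular = extra- + curricular
Meaning = beyond


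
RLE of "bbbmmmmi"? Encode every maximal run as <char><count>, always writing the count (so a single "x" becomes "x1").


String: "bbbmmmmi"
Scanning for consecutive runs:
  'b' x 3
  'm' x 4
  'i' x 1
RLE = "b3m4i1"


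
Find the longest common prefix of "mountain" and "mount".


Word 1: "mountain"
Word 2: "mount"
Comparing from start:
  Pos 0: 'm' == 'm'
  Pos 1: 'o' == 'o'
  Pos 2: 'u' == 'u'
  Pos 3: 'n' == 'n'
  Pos 4: 't' == 't'
LCP = "mount" (length 5)


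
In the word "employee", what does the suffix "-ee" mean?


Suffix: -ee
As in: employee -> employ + -ee
Meaning = one who receives


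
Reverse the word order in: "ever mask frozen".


Original: "ever mask frozen"
Words (1..n): ever | mask | frozen
Reversed (n..1): frozen | mask | ever
Result = "frozen mask ever"


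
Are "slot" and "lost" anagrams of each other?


Word 1: "slot" → sorted: lost
Word 2: "lost" → sorted: lost
Same letters? lost == lost
Anagram = Yes


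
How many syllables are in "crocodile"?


Word: "crocodile"
Syllable breakdown: croc | o | dile
Counting: 3 parts
= 3 syllables


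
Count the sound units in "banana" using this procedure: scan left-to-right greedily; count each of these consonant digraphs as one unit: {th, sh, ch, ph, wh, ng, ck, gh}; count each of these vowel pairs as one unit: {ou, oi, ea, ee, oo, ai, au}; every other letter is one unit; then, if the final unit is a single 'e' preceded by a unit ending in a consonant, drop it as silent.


Word: "banana" (6 letters)
Left-to-right scan:
  [1] 'b' (letter)
  [2] 'a' (letter)
  [3] 'n' (letter)
  [4] 'a' (letter)
  [5] 'n' (letter)
  [6] 'a' (letter)
Units from scan: 6
Sound units = 6 units


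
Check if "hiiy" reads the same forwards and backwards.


Word: "hiiy"
Reversed: "yiih"
Forward == Backward? hiiy != yiih
Palindrome = No


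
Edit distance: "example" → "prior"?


Word 1: "example" (length 7)
Word 2: "prior" (length 5)
One optimal edit sequence (insert/delete/substitute each cost 1):
  1. delete 'e'  (+1)
  2. delete 'x'  (+1)
  3. substitute 'a' -> 'p'  (+1)
  4. substitute 'm' -> 'r'  (+1)
  5. substitute 'p' -> 'i'  (+1)
  6. substitute 'l' -> 'o'  (+1)
  7. substitute 'e' -> 'r'  (+1)
Total edit operations: 7
Edit distance = 7


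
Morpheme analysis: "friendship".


Word: "friendship"
Morphemes: friend / -ship
Each morpheme carries meaning
= 2 morphemes


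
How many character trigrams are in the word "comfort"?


Word: "comfort" (length 7)
Number of 3-grams = length - 3 + 1 = 7 - 3 + 1
= 5


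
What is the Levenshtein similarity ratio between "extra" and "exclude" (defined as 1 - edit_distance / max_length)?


Word 1: "extra" (length 5)
Word 2: "exclude" (length 7)
One optimal edit sequence:
  1. keep 'e'
  2. keep 'x'
  3. insert 'c'  (+1)
  4. insert 'l'  (+1)
  5. substitute 't' -> 'u'  (+1)
  6. substitute 'r' -> 'd'  (+1)
  7. substitute 'a' -> 'e'  (+1)
Edit distance = 5
Max length = max(5, 7) = 7
Similarity = 1 - 5/7
= 0.2857


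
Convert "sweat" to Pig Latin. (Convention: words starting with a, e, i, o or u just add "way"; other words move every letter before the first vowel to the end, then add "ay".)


Word: "sweat"
Starts with consonant(s) → move to end, add 'ay'
Consonant cluster: "sw"
Pig Latin = "eatsway"


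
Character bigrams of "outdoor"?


Word: "outdoor" (length 7)
Number of bigrams = 7 - 2 + 1 = 6
  Position 0: "ou"
  Position 1: "ut"
  Position 2: "td"
  Position 3: "do"
  Position 4: "oo"
  Position 5: "or"
Bigrams = "ou", "ut", "td", "do", "oo", "or"


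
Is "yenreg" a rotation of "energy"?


Word: "energy", Candidate: "yenreg"
Method: check if candidate is substring of word+word
"energyenergy" contains "yenreg"? No
Is rotation = No


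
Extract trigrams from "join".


Word: "join" (length 4)
Number of trigrams = 4 - 3 + 1 = 2
  Position 0: "joi"
  Position 1: "oin"
Trigrams = "joi", "oin"


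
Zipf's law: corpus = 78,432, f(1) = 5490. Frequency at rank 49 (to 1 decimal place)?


Zipf's law: f(r) = f(1) / r
f(1) = 5490
f(49) = 5490 / 49
= 112.0 occurrences


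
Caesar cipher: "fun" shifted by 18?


Word: "fun"
Shift: 18
Each letter → (letter + shift) mod 26:
  'f' (5) + 18 = 23 → 'x'
  'u' (20) + 18 = 12 → 'm'
  'n' (13) + 18 = 5 → 'f'
Result = "xmf"


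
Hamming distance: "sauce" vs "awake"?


Comparing character by character (same length = 5):
  Pos 0: 's' vs 'a' !=
  Pos 1: 'a' vs 'w' !=
  Pos 2: 'u' vs 'a' !=
  Pos 3: 'c' vs 'k' !=
  Pos 4: 'e' vs 'e' =
Hamming distance = 4


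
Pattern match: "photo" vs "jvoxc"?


Pattern of "photo": [0, 1, 2, 3, 2]
Pattern of "jvoxc": [0, 1, 2, 3, 4]
Patterns do not match
Same pattern = No


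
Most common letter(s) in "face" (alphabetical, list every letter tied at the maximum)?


Word: "face"
Letter counts:
  'a': 1
  'c': 1
  'e': 1
  'f': 1
Maximum count = 1
Most frequent = 'a', 'c', 'e', 'f' (1 time each)


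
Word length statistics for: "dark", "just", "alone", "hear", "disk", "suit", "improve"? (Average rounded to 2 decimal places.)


Lengths: "dark"=4, "just"=4, "alone"=5, "hear"=4, "disk"=4, "suit"=4, "improve"=7
Sum = 32, Count = 7
Average = 32/7 = 4.57
= avg=4.57, min=4, max=7


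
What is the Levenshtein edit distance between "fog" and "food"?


Word 1: "fog" (length 3)
Word 2: "food" (length 4)
One optimal edit sequence (insert/delete/substitute each cost 1):
  1. keep 'f'
  2. insert 'o'  (+1)
  3. keep 'o'
  4. substitute 'g' -> 'd'  (+1)
Total edit operations: 2
Edit distance = 2


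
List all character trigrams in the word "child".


Word: "child" (length 5)
Number of trigrams = 5 - 3 + 1 = 3
  Position 0: "chi"
  Position 1: "hil"
  Position 2: "ild"
Trigrams = "chi", "hil", "ild"


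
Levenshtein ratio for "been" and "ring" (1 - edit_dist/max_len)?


Word 1: "been" (length 4)
Word 2: "ring" (length 4)
One optimal edit sequence:
  1. substitute 'b' -> 'r'  (+1)
  2. substitute 'e' -> 'i'  (+1)
  3. substitute 'e' -> 'n'  (+1)
  4. substitute 'n' -> 'g'  (+1)
Edit distance = 4
Max length = max(4, 4) = 4
Similarity = 1 - 4/4
= 0.0000


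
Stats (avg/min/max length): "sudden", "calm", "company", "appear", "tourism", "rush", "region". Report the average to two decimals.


Lengths: "sudden"=6, "calm"=4, "company"=7, "appear"=6, "tourism"=7, "rush"=4, "region"=6
Sum = 40, Count = 7
Average = 40/7 = 5.71
= avg=5.71, min=4, max=7


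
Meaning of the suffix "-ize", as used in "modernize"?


Suffix: -ize
Example: modernize = modern + -ize
Meaning = to make


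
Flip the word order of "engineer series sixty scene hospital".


Original: "engineer series sixty scene hospital"
Words (1..n): engineer | series | sixty | scene | hospital
Reversed (n..1): hospital | scene | sixty | series | engineer
Result = "hospital scene sixty series engineer"


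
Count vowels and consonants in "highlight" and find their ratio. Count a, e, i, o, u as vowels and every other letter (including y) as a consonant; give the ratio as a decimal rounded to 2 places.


Word: "highlight"
Vowels (a,e,i,o,u): 2
Consonants: 7
Ratio = 2/7
= 0.29


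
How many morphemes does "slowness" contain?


Word: "slowness"
Morphemes: slow / -ness
Each morpheme carries meaning
= 2 morphemes


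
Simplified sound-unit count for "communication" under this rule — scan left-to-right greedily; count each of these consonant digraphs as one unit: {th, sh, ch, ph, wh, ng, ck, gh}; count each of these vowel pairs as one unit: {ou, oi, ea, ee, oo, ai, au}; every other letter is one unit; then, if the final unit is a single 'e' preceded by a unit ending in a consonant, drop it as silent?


Word: "communication" (13 letters)
Left-to-right scan:
  (1) 'c' (letter)
  (2) 'o' (letter)
  (3) 'm' (letter)
  (4) 'm' (letter)
  (5) 'u' (letter)
  (6) 'n' (letter)
  (7) 'i' (letter)
  (8) 'c' (letter)
  (9) 'a' (letter)
  (10) 't' (letter)
  (11) 'i' (letter)
  (12) 'o' (letter)
  (13) 'n' (letter)
Units from scan: 13
Sound units = 13 units


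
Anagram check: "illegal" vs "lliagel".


Word 1: "illegal" → sorted: aegilll
Word 2: "lliagel" → sorted: aegilll
Same letters? aegilll == aegilll
Anagram = Yes


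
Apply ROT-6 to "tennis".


Word: "tennis"
Shift: 6
Each letter → (letter + shift) mod 26:
  't' (19) + 6 = 25 → 'z'
  'e' (4) + 6 = 10 → 'k'
  'n' (13) + 6 = 19 → 't'
  'n' (13) + 6 = 19 → 't'
  'i' (8) + 6 = 14 → 'o'
  's' (18) + 6 = 24 → 'y'
Result = "zkttoy"


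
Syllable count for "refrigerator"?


Word: "refrigerator"
Syllable breakdown: re-frig-er-a-tor
Counting: 5 parts
= 5 syllables


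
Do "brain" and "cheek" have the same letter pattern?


Pattern of "brain": [0, 1, 2, 3, 4]
Pattern of "cheek": [0, 1, 2, 2, 3]
Patterns do not match
Same pattern = No


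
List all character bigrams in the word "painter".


Word: "painter" (length 7)
Number of bigrams = 7 - 2 + 1 = 6
  Position 0: "pa"
  Position 1: "ai"
  Position 2: "in"
  Position 3: "nt"
  Position 4: "te"
  Position 5: "er"
Bigrams = "pa", "ai", "in", "nt", "te", "er"


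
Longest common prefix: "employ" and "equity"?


Word 1: "employ"
Word 2: "equity"
Comparing from start:
  Pos 0: 'e' == 'e'
  Pos 1: 'm' != 'q' (stop)
LCP = "e" (length 1)


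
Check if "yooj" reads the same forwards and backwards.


Word: "yooj"
Reversed: "jooy"
Forward == Backward? yooj != jooy
Palindrome = No


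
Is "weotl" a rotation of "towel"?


Word: "towel", Candidate: "weotl"
Method: check if candidate is substring of word+word
"toweltowel" contains "weotl"? No
Is rotation = No


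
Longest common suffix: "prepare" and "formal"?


Word 1: "prepare"
Word 2: "formal"
Comparing from end:
  Pos -1: 'e' != 'l' (stop)
LCS = "" (length 0)


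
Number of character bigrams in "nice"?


Word: "nice" (length 4)
Number of 2-grams = length - 2 + 1 = 4 - 2 + 1
= 3


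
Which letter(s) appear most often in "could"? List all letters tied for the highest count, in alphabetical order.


Word: "could"
Letter counts:
  'c': 1
  'd': 1
  'l': 1
  'o': 1
  'u': 1
Maximum count = 1
Most frequent = 'c', 'd', 'l', 'o', 'u' (1 time each)


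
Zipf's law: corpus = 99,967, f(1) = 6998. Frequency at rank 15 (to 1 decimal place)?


Zipf's law: f(r) = f(1) / r
f(1) = 6998
f(15) = 6998 / 15
= 466.5 occurrences


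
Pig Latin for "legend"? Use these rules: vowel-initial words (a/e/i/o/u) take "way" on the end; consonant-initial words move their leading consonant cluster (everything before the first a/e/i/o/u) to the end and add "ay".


Word: "legend"
Starts with consonant(s) → move to end, add 'ay'
Consonant cluster: "l"
Pig Latin = "egendlay"


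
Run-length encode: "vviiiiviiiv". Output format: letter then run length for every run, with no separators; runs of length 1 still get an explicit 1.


String: "vviiiiviiiv"
Scanning for consecutive runs:
  'v' x 2
  'i' x 4
  'v' x 1
  'i' x 3
  'v' x 1
RLE = "v2i4v1i3v1"


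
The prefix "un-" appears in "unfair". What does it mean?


Prefix: un-
As in: unfair -> un- + fair
Meaning = not / reverse


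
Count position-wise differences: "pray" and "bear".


Comparing character by character (same length = 4):
  Pos 0: 'p' vs 'b' !=
  Pos 1: 'r' vs 'e' !=
  Pos 2: 'a' vs 'a' =
  Pos 3: 'y' vs 'r' !=
Hamming distance = 3


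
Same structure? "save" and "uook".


Pattern of "save": [0, 1, 2, 3]
Pattern of "uook": [0, 1, 1, 2]
Patterns do not match
Same pattern = No


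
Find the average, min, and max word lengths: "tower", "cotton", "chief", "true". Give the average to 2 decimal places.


Lengths: "tower"=5, "cotton"=6, "chief"=5, "true"=4
Sum = 20, Count = 4
Average = 20/4 = 5.00
= avg=5.00, min=4, max=6


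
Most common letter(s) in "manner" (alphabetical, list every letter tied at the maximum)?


Word: "manner"
Letter counts:
  'a': 1
  'e': 1
  'm': 1
  'n': 2
  'r': 1
Maximum count = 2
Most frequent = 'n' (2 times each)


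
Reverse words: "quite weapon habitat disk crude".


Original: "quite weapon habitat disk crude"
Words (1..n): quite | weapon | habitat | disk | crude
Reversed (n..1): crude | disk | habitat | weapon | quite
Result = "crude disk habitat weapon quite"


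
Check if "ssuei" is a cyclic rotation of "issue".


Word: "issue", Candidate: "ssuei"
Method: check if candidate is substring of word+word
"issueissue" contains "ssuei"? Yes
Is rotation = Yes


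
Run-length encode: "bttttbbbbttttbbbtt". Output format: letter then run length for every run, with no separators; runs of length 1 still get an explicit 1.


String: "bttttbbbbttttbbbtt"
Scanning for consecutive runs:
  'b' x 1
  't' x 4
  'b' x 4
  't' x 4
  'b' x 3
  't' x 2
RLE = "b1t4b4t4b3t2"


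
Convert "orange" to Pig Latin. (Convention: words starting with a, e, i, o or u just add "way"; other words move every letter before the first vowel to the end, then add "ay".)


Word: "orange"
Starts with vowel → add 'way'
Pig Latin = "orangeway"


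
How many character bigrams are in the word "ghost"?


Word: "ghost" (length 5)
Number of 2-grams = length - 2 + 1 = 5 - 2 + 1
= 4


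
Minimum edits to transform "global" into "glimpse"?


Word 1: "global" (length 6)
Word 2: "glimpse" (length 7)
One optimal edit sequence (insert/delete/substitute each cost 1):
  1. keep 'g'
  2. keep 'l'
  3. insert 'i'  (+1)
  4. substitute 'o' -> 'm'  (+1)
  5. substitute 'b' -> 'p'  (+1)
  6. substitute 'a' -> 's'  (+1)
  7. substitute 'l' -> 'e'  (+1)
Total edit operations: 5
Edit distance = 5


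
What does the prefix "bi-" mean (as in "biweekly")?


Prefix: bi-
As in: biweekly -> bi- + weekly
Meaning = two


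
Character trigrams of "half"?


Word: "half" (length 4)
Number of trigrams = 4 - 3 + 1 = 2
  Position 0: "hal"
  Position 1: "alf"
Trigrams = "hal", "alf"


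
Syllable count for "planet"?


Word: "planet"
Syllable breakdown: plan / et
Counting: 2 parts
= 2 syllables


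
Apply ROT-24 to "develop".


Word: "develop"
Shift: 24
Each letter → (letter + shift) mod 26:
  'd' (3) + 24 = 1 → 'b'
  'e' (4) + 24 = 2 → 'c'
  'v' (21) + 24 = 19 → 't'
  'e' (4) + 24 = 2 → 'c'
  'l' (11) + 24 = 9 → 'j'
  'o' (14) + 24 = 12 → 'm'
  'p' (15) + 24 = 13 → 'n'
Result = "bctcjmn"


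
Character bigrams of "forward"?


Word: "forward" (length 7)
Number of bigrams = 7 - 2 + 1 = 6
  Position 0: "fo"
  Position 1: "or"
  Position 2: "rw"
  Position 3: "wa"
  Position 4: "ar"
  Position 5: "rd"
Bigrams = "fo", "or", "rw", "wa", "ar", "rd"


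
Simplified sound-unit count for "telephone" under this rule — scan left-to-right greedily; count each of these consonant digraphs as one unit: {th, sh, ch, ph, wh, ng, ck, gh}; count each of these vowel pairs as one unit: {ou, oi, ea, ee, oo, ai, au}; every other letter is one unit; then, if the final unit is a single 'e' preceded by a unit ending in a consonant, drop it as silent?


Word: "telephone" (9 letters)
Left-to-right scan:
  1. 't' (letter)
  2. 'e' (letter)
  3. 'l' (letter)
  4. 'e' (letter)
  5. 'ph' (digraph)
  6. 'o' (letter)
  7. 'n' (letter)
  8. 'e' (letter)
Units from scan: 8
Final unit is 'e' after a consonant -> drop as silent (-1)
Sound units = 7 units


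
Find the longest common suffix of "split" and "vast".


Word 1: "split"
Word 2: "vast"
Comparing from end:
  Pos -1: 't' == 't'
  Pos -2: 'i' != 's' (stop)
LCS = "t" (length 1)


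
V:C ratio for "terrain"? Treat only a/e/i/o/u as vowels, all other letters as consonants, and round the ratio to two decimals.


Word: "terrain"
Vowels (a,e,i,o,u): 3
Consonants: 4
Ratio = 3/4
= 0.75


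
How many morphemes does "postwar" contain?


Word: "postwar"
Morphemes: post- + war
Each morpheme carries meaning
= 2 morphemes


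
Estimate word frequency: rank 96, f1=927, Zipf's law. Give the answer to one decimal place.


Zipf's law: f(r) = f(1) / r
f(1) = 927
f(96) = 927 / 96
= 9.7 occurrences


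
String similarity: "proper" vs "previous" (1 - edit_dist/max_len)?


Word 1: "proper" (length 6)
Word 2: "previous" (length 8)
One optimal edit sequence:
  1. keep 'p'
  2. keep 'r'
  3. insert 'e'  (+1)
  4. insert 'v'  (+1)
  5. substitute 'o' -> 'i'  (+1)
  6. substitute 'p' -> 'o'  (+1)
  7. substitute 'e' -> 'u'  (+1)
  8. substitute 'r' -> 's'  (+1)
Edit distance = 6
Max length = max(6, 8) = 8
Similarity = 1 - 6/8
= 0.2500


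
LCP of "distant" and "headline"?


Word 1: "distant"
Word 2: "headline"
Comparing from start:
  Pos 0: 'd' != 'h' (stop)
LCP = "" (length 0)


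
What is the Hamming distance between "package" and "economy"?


Comparing character by character (same length = 7):
  Pos 0: 'p' vs 'e' !=
  Pos 1: 'a' vs 'c' !=
  Pos 2: 'c' vs 'o' !=
  Pos 3: 'k' vs 'n' !=
  Pos 4: 'a' vs 'o' !=
  Pos 5: 'g' vs 'm' !=
  Pos 6: 'e' vs 'y' !=
Hamming distance = 7


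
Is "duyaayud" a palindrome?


Word: "duyaayud"
Reversed: "duyaayud"
Forward == Backward? duyaayud == duyaayud
Palindrome = Yes
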